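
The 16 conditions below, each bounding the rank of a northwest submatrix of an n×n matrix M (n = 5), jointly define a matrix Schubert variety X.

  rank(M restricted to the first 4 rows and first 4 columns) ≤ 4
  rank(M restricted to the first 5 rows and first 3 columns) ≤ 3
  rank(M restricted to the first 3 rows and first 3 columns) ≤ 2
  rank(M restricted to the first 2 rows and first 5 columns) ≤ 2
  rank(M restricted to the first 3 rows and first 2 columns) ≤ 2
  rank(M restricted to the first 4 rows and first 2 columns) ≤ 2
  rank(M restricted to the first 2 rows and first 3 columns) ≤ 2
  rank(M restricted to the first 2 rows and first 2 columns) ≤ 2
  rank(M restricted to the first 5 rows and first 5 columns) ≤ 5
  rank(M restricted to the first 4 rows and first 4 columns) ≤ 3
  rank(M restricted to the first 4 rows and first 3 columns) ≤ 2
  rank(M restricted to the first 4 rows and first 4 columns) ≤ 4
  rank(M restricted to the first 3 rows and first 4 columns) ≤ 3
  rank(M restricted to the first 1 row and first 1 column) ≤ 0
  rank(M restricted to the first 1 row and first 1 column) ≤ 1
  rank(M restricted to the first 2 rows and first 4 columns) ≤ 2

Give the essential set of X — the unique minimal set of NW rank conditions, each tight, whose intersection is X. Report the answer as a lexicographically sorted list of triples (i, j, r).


Rank table r_w(5×5) implied by the 16 constraints:

  0 | 1 | 1 | 1 | 1
  1 | 2 | 2 | 2 | 2
  1 | 2 | 2 | 3 | 3
  1 | 2 | 2 | 3 | 4
  1 | 2 | 3 | 4 | 5

so w = (2, 1, 4, 5, 3).

|D(w)|=3, |Ess(w)|=2:

[(1, 1, 0), (4, 3, 2)]


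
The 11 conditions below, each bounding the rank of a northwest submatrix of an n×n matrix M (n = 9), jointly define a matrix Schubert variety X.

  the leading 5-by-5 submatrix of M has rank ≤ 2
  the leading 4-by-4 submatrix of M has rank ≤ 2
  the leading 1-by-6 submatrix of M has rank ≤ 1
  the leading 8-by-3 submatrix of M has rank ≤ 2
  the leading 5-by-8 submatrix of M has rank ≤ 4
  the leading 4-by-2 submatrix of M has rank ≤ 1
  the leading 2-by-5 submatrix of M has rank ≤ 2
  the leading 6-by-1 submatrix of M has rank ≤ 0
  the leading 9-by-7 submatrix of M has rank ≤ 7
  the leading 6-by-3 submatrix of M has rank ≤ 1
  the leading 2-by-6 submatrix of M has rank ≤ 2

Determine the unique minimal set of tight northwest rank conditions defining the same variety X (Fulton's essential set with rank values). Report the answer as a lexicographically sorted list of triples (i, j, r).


The tightest implied rank at each (i,j), from the 11 conditions:

  R[1]: 0  1  1  1  1  1  1  1  1
  R[2]: 0  1  1  2  2  2  2  2  2
  R[3]: 0  1  1  2  2  3  3  3  3
  R[4]: 0  1  1  2  2  3  4  4  4
  R[5]: 0  1  1  2  2  3  4  4  5
  R[6]: 0  1  1  2  3  4  5  5  6
  R[7]: 1  2  2  3  4  5  6  6  7
  R[8]: 1  2  2  3  4  5  6  7  8
  R[9]: 1  2  3  4  5  6  7  8  9

reading off 1-entries of Δ²R: w = (2, 4, 6, 7, 9, 5, 1, 8, 3).

ℓ(w)=16; the 5 essential cells (i,j,r):

[(5, 5, 2), (5, 8, 4), (6, 1, 0), (6, 3, 1), (8, 3, 2)]


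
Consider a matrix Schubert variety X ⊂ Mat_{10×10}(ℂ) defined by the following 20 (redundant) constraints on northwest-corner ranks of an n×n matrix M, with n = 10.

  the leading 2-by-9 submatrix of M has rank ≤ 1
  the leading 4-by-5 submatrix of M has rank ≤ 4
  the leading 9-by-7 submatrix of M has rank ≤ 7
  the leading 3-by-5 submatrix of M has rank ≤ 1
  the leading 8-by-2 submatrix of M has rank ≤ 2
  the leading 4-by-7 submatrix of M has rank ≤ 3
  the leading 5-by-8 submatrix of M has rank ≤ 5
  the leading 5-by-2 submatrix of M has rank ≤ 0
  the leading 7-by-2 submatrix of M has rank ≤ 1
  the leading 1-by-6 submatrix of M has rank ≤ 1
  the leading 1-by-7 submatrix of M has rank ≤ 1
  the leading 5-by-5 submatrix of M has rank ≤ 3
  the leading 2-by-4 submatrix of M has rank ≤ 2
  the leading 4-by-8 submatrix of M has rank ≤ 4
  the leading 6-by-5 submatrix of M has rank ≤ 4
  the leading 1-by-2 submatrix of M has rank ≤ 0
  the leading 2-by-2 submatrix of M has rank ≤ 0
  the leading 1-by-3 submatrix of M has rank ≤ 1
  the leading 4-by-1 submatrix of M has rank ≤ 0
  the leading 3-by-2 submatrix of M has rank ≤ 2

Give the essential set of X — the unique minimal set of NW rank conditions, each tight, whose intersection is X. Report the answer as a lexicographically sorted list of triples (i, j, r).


Recovering R(i,j) via the rank-extension bound from the 20 conditions:

  row 1: 0, 0, 1, 1, 1, 1, 1, 1, 1, 1
  row 2: 0, 0, 1, 1, 1, 1, 1, 1, 1, 2
  row 3: 0, 0, 1, 1, 1, 2, 2, 2, 2, 3
  row 4: 0, 0, 1, 2, 2, 3, 3, 3, 3, 4
  row 5: 0, 0, 1, 2, 3, 4, 4, 4, 4, 5
  row 6: 1, 1, 2, 3, 4, 5, 5, 5, 5, 6
  row 7: 1, 1, 2, 3, 4, 5, 6, 6, 6, 7
  row 8: 1, 2, 3, 4, 5, 6, 7, 7, 7, 8
  row 9: 1, 2, 3, 4, 5, 6, 7, 8, 8, 9
  row 10: 1, 2, 3, 4, 5, 6, 7, 8, 9, 10

giving w = (3, 10, 6, 4, 5, 1, 7, 2, 8, 9) via Δ²R.

4 SE-corners of the 19-cell Rothe diagram give Ess(w):

[(2, 9, 1), (3, 5, 1), (5, 2, 0), (7, 2, 1)]


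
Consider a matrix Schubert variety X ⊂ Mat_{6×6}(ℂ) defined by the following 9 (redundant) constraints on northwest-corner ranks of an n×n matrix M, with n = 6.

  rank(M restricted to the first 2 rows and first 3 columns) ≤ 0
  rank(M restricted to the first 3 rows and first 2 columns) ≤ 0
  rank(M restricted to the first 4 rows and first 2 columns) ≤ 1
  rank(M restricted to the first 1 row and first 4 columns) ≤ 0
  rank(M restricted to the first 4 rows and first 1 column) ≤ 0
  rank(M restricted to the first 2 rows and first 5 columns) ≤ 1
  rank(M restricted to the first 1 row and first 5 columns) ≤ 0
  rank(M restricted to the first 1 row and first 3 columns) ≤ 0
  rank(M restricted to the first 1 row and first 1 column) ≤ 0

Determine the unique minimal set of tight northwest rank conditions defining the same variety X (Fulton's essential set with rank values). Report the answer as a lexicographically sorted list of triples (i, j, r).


Rank table r_w(6×6) implied by the 9 constraints:

  R[1]: 0  0  0  0  0  1
  R[2]: 0  0  0  1  1  2
  R[3]: 0  0  1  2  2  3
  R[4]: 0  1  2  3  3  4
  R[5]: 1  2  3  4  4  5
  R[6]: 1  2  3  4  5  6

second differences of R give the permutation w = (6, 4, 3, 2, 1, 5).

Fulton essential set (4 of the 11 Rothe cells):

[(1, 5, 0), (2, 3, 0), (3, 2, 0), (4, 1, 0)]


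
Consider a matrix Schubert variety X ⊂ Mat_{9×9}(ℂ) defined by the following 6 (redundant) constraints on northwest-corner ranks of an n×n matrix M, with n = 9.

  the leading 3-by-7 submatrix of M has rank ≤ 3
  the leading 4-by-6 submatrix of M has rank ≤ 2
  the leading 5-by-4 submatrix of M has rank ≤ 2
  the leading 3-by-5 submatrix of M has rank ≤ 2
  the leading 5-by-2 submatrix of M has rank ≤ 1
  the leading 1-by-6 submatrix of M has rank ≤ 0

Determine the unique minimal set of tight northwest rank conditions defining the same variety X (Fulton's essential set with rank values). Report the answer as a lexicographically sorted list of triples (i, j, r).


Computing R[i][j] = min implied NW-rank bound (n=9, 6 conditions):

  0, 0, 0, 0, 0, 0, 1, 1, 1
  1, 1, 1, 1, 1, 1, 2, 2, 2
  1, 1, 2, 2, 2, 2, 3, 3, 3
  1, 1, 2, 2, 2, 2, 3, 4, 4
  1, 1, 2, 2, 3, 3, 4, 5, 5
  1, 2, 3, 3, 4, 4, 5, 6, 6
  1, 2, 3, 4, 5, 5, 6, 7, 7
  1, 2, 3, 4, 5, 6, 7, 8, 8
  1, 2, 3, 4, 5, 6, 7, 8, 9

reading off 1-entries of Δ²R: w = (7, 1, 3, 8, 5, 2, 4, 6, 9).

Fulton essential set (4 of the 13 Rothe cells):

[(1, 6, 0), (4, 6, 2), (5, 2, 1), (5, 4, 2)]


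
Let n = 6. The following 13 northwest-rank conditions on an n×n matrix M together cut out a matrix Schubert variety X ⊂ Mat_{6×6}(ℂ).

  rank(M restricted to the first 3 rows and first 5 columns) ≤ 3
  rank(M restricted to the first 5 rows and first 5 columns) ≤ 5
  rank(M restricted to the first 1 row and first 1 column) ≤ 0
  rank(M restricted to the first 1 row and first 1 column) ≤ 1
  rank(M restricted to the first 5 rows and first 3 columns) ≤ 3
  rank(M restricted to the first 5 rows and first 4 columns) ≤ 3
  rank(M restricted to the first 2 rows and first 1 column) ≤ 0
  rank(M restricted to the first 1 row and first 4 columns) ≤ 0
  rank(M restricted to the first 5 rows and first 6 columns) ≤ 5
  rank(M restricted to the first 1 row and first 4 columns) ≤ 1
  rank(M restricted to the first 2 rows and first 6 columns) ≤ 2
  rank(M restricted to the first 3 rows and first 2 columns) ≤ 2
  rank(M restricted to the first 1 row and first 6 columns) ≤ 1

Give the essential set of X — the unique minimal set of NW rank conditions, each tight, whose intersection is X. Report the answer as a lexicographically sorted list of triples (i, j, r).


Reconstructing r_w from the 13 given conditions:

  row 1: 0  0  0  0  1  1
  row 2: 0  1  1  1  2  2
  row 3: 1  2  2  2  3  3
  row 4: 1  2  3  3  4  4
  row 5: 1  2  3  3  4  5
  row 6: 1  2  3  4  5  6

giving w = (5, 2, 1, 3, 6, 4) via Δ²R.

D(w) has 6 cells with 3 SE-corners; essential set:

[(1, 4, 0), (2, 1, 0), (5, 4, 3)]


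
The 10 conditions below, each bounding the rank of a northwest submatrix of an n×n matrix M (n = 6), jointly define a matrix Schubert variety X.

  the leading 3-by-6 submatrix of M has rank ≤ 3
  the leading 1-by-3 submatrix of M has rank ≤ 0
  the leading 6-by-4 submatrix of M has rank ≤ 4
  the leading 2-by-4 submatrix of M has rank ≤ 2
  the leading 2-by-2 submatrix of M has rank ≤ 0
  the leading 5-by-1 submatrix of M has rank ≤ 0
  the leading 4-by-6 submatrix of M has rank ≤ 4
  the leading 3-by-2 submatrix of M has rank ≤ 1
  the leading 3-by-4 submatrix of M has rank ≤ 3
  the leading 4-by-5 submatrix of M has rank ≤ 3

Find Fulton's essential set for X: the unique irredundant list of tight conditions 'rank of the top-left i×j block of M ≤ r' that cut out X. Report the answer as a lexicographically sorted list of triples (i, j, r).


Propagating the 10 rank bounds to every northwest block:

  0 | 0 | 0 | 1 | 1 | 1
  0 | 0 | 1 | 2 | 2 | 2
  0 | 1 | 2 | 3 | 3 | 3
  0 | 1 | 2 | 3 | 3 | 4
  0 | 1 | 2 | 3 | 4 | 5
  1 | 2 | 3 | 4 | 5 | 6

second differences of R give the permutation w = (4, 3, 2, 6, 5, 1).

D(w) has 9 cells with 4 SE-corners; essential set:

[(1, 3, 0), (2, 2, 0), (4, 5, 3), (5, 1, 0)]


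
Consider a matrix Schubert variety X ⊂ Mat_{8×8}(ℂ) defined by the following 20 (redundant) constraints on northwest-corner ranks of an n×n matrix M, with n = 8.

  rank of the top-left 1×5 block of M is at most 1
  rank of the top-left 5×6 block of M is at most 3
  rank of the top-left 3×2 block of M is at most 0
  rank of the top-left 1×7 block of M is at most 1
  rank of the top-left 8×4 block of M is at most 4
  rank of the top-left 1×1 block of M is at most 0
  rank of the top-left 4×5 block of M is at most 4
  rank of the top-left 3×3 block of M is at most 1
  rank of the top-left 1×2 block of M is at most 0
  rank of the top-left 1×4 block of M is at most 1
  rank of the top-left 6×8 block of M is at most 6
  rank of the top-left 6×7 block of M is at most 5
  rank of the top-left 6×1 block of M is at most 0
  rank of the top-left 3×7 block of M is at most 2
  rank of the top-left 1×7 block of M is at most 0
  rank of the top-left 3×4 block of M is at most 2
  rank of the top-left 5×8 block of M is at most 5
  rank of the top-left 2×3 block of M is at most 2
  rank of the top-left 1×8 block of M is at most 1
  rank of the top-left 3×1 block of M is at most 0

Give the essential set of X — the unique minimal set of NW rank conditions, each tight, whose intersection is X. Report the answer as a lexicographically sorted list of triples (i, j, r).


The tightest implied rank at each (i,j), from the 20 conditions:

  row 1: 0, 0, 0, 0, 0, 0, 0, 1
  row 2: 0, 0, 1, 1, 1, 1, 1, 2
  row 3: 0, 0, 1, 2, 2, 2, 2, 3
  row 4: 0, 1, 2, 3, 3, 3, 3, 4
  row 5: 0, 1, 2, 3, 3, 3, 4, 5
  row 6: 0, 1, 2, 3, 4, 4, 5, 6
  row 7: 1, 2, 3, 4, 5, 5, 6, 7
  row 8: 1, 2, 3, 4, 5, 6, 7, 8

so w = (8, 3, 4, 2, 7, 5, 1, 6).

Fulton essential set (4 of the 16 Rothe cells):

[(1, 7, 0), (3, 2, 0), (5, 6, 3), (6, 1, 0)]


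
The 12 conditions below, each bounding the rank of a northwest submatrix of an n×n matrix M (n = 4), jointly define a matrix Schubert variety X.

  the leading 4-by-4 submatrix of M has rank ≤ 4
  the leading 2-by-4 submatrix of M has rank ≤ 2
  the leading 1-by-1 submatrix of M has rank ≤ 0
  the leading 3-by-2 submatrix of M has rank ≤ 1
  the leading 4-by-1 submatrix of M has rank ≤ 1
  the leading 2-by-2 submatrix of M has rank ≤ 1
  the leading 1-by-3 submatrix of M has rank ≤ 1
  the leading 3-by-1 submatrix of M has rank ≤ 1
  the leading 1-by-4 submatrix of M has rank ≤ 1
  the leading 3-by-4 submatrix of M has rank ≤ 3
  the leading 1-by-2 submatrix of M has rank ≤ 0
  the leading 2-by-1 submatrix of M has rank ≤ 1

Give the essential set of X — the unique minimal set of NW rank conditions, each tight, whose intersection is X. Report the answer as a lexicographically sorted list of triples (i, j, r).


Computing R[i][j] = min implied NW-rank bound (n=4, 12 conditions):

  i=1: 0  0  1  1
  i=2: 1  1  2  2
  i=3: 1  1  2  3
  i=4: 1  2  3  4

second differences of R give the permutation w = (3, 1, 4, 2).

ℓ(w)=3; the 2 essential cells (i,j,r):

[(1, 2, 0), (3, 2, 1)]


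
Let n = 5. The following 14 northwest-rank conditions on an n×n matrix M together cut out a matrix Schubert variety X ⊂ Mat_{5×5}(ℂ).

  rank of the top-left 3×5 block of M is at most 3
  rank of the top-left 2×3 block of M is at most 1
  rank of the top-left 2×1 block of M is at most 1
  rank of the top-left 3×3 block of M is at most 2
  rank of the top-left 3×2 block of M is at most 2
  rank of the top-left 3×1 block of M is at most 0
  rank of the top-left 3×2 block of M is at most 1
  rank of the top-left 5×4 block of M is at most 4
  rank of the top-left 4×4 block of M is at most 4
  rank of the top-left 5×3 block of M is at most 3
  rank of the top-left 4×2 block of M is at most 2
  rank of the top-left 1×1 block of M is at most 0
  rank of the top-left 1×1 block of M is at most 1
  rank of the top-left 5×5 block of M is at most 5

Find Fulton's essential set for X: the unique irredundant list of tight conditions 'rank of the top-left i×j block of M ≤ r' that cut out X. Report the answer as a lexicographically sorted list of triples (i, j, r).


Recovering R(i,j) via the rank-extension bound from the 14 conditions:

  0 | 1 | 1 | 1 | 1
  0 | 1 | 1 | 2 | 2
  0 | 1 | 2 | 3 | 3
  1 | 2 | 3 | 4 | 4
  1 | 2 | 3 | 4 | 5

second differences of R give the permutation w = (2, 4, 3, 1, 5).

Rothe diagram D(w) (4 cells), 2 SE-corners (essential conditions):

[(2, 3, 1), (3, 1, 0)]


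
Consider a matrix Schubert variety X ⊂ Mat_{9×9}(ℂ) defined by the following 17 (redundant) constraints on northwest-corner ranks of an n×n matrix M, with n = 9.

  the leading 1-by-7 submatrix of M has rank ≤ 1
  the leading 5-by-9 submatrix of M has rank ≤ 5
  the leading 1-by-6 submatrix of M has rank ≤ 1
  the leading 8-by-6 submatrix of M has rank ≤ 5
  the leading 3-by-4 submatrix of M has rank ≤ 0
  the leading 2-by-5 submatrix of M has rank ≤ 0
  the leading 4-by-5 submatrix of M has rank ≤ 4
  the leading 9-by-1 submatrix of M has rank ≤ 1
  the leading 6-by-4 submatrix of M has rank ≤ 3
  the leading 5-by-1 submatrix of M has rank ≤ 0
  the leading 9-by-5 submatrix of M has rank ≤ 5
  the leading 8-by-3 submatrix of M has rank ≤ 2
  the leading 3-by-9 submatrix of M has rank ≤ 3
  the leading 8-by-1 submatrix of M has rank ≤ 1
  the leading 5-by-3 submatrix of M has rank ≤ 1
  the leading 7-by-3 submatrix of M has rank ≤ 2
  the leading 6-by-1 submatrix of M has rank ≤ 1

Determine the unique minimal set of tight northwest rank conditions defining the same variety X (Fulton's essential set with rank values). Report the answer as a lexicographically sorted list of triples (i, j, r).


The tightest implied rank at each (i,j), from the 17 conditions:

  R[1]: 0 | 0 | 0 | 0 | 0 | 1 | 1 | 1 | 1
  R[2]: 0 | 0 | 0 | 0 | 0 | 1 | 2 | 2 | 2
  R[3]: 0 | 0 | 0 | 0 | 1 | 2 | 3 | 3 | 3
  R[4]: 0 | 1 | 1 | 1 | 2 | 3 | 4 | 4 | 4
  R[5]: 0 | 1 | 1 | 2 | 3 | 4 | 5 | 5 | 5
  R[6]: 1 | 2 | 2 | 3 | 4 | 5 | 6 | 6 | 6
  R[7]: 1 | 2 | 2 | 3 | 4 | 5 | 6 | 7 | 7
  R[8]: 1 | 2 | 2 | 3 | 4 | 5 | 6 | 7 | 8
  R[9]: 1 | 2 | 3 | 4 | 5 | 6 | 7 | 8 | 9

giving w = (6, 7, 5, 2, 4, 1, 8, 9, 3) via Δ²R.

Fulton essential set (5 of the 19 Rothe cells):

[(2, 5, 0), (3, 4, 0), (5, 1, 0), (5, 3, 1), (8, 3, 2)]


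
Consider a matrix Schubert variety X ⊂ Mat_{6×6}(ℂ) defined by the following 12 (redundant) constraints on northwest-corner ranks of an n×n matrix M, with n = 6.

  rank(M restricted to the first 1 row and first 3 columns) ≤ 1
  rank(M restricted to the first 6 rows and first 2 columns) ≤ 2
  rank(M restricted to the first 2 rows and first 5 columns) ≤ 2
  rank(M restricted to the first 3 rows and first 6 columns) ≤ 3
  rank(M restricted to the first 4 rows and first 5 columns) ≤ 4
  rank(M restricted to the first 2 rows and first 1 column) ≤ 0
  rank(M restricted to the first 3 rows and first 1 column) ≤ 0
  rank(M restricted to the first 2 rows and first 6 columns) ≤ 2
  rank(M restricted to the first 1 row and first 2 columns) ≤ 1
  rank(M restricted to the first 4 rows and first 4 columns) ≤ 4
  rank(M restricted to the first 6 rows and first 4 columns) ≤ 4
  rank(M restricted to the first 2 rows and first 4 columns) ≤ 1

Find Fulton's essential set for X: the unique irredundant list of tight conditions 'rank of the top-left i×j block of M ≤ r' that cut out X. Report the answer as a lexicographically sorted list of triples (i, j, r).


The tightest implied rank at each (i,j), from the 12 conditions:

  R[1]: 0 | 1 | 1 | 1 | 1 | 1
  R[2]: 0 | 1 | 1 | 1 | 2 | 2
  R[3]: 0 | 1 | 2 | 2 | 3 | 3
  R[4]: 1 | 2 | 3 | 3 | 4 | 4
  R[5]: 1 | 2 | 3 | 4 | 5 | 5
  R[6]: 1 | 2 | 3 | 4 | 5 | 6

hence w(1..6) = (2, 5, 3, 1, 4, 6).

2 SE-corners of the 5-cell Rothe diagram give Ess(w):

[(2, 4, 1), (3, 1, 0)]


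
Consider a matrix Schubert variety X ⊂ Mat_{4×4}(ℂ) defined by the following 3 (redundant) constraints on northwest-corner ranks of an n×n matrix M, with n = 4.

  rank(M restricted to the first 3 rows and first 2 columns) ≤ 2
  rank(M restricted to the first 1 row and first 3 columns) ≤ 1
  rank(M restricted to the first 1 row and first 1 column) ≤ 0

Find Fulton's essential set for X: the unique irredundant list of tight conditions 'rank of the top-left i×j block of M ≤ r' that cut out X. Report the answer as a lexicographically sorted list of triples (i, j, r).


Propagating the 3 rank bounds to every northwest block:

  R[1]: 0, 1, 1, 1
  R[2]: 1, 2, 2, 2
  R[3]: 1, 2, 3, 3
  R[4]: 1, 2, 3, 4

giving w = (2, 1, 3, 4) via Δ²R.

1 SE-corner of the 1-cell Rothe diagram gives Ess(w):

[(1, 1, 0)]


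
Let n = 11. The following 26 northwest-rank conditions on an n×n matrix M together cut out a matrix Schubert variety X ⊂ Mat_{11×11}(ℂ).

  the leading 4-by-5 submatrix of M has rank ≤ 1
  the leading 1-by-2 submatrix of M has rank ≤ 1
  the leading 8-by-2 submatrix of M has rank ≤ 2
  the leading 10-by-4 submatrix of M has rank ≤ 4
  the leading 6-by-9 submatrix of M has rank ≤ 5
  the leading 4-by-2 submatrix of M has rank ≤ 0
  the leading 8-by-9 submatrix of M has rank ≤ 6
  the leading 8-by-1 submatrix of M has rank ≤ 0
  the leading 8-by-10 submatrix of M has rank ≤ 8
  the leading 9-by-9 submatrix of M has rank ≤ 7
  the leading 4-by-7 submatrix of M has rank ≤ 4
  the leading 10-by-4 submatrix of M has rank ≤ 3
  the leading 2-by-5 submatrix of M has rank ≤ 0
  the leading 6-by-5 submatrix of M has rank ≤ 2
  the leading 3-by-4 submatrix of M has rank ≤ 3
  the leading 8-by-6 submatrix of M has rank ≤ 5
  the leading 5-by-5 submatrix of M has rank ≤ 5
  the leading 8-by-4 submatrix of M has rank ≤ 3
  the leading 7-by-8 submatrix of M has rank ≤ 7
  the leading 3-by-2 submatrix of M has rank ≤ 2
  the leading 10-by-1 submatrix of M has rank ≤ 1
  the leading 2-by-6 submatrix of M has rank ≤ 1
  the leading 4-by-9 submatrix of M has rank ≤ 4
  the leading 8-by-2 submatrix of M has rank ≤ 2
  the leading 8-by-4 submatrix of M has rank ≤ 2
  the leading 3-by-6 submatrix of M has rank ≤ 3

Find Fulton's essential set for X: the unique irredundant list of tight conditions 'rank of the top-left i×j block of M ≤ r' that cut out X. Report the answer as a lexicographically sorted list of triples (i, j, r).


Recovering R(i,j) via the rank-extension bound from the 26 conditions:

  R[1]: 0, 0, 0, 0, 0, 1, 1, 1, 1, 1, 1
  R[2]: 0, 0, 0, 0, 0, 1, 2, 2, 2, 2, 2
  R[3]: 0, 0, 1, 1, 1, 2, 3, 3, 3, 3, 3
  R[4]: 0, 0, 1, 1, 1, 2, 3, 4, 4, 4, 4
  R[5]: 0, 1, 2, 2, 2, 3, 4, 5, 5, 5, 5
  R[6]: 0, 1, 2, 2, 2, 3, 4, 5, 5, 6, 6
  R[7]: 0, 1, 2, 2, 3, 4, 5, 6, 6, 7, 7
  R[8]: 0, 1, 2, 2, 3, 4, 5, 6, 6, 7, 8
  R[9]: 1, 2, 3, 3, 4, 5, 6, 7, 7, 8, 9
  R[10]: 1, 2, 3, 3, 4, 5, 6, 7, 8, 9, 10
  R[11]: 1, 2, 3, 4, 5, 6, 7, 8, 9, 10, 11

second differences of R give the permutation w = (6, 7, 3, 8, 2, 10, 5, 11, 1, 9, 4).

9 SE-corners of the 27-cell Rothe diagram give Ess(w):

[(2, 5, 0), (4, 2, 0), (4, 5, 1), (6, 5, 2), (6, 9, 5), (8, 1, 0), (8, 4, 2), (8, 9, 6), (10, 4, 3)]


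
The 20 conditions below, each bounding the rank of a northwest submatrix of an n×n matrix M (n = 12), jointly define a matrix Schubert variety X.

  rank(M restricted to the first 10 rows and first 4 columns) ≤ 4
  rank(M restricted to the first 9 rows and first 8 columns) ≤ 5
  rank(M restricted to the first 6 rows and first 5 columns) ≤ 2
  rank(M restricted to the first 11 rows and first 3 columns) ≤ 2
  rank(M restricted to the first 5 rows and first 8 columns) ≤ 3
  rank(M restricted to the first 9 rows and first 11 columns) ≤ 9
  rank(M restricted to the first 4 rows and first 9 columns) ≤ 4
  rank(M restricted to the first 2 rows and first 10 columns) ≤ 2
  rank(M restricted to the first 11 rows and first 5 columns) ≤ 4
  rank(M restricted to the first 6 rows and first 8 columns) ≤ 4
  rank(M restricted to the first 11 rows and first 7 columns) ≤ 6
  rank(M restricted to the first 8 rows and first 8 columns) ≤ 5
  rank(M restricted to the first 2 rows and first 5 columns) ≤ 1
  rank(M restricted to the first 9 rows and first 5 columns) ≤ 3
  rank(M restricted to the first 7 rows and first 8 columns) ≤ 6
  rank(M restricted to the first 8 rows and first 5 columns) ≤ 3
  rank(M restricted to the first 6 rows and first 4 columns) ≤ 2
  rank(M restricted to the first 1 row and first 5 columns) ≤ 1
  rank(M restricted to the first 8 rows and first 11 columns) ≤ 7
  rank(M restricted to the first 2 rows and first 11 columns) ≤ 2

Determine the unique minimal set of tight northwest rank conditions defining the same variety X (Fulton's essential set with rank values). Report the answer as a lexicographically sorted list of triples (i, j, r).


The tightest implied rank at each (i,j), from the 20 conditions:

  R[1]: 1  1  1  1  1  1  1  1  1  1  1  1
  R[2]: 1  1  1  1  1  2  2  2  2  2  2  2
  R[3]: 1  2  2  2  2  3  3  3  3  3  3  3
  R[4]: 1  2  2  2  2  3  3  3  4  4  4  4
  R[5]: 1  2  2  2  2  3  3  3  4  5  5  5
  R[6]: 1  2  2  2  2  3  4  4  5  6  6  6
  R[7]: 1  2  2  3  3  4  5  5  6  7  7  7
  R[8]: 1  2  2  3  3  4  5  5  6  7  7  8
  R[9]: 1  2  2  3  3  4  5  5  6  7  8  9
  R[10]: 1  2  2  3  4  5  6  6  7  8  9  10
  R[11]: 1  2  2  3  4  5  6  7  8  9  10  11
  R[12]: 1  2  3  4  5  6  7  8  9  10  11  12

reading off 1-entries of Δ²R: w = (1, 6, 2, 9, 10, 7, 4, 12, 11, 5, 8, 3).

Rothe diagram D(w) (27 cells), 7 SE-corners (essential conditions):

[(2, 5, 1), (5, 8, 3), (6, 5, 2), (8, 11, 7), (9, 5, 3), (9, 8, 5), (11, 3, 2)]


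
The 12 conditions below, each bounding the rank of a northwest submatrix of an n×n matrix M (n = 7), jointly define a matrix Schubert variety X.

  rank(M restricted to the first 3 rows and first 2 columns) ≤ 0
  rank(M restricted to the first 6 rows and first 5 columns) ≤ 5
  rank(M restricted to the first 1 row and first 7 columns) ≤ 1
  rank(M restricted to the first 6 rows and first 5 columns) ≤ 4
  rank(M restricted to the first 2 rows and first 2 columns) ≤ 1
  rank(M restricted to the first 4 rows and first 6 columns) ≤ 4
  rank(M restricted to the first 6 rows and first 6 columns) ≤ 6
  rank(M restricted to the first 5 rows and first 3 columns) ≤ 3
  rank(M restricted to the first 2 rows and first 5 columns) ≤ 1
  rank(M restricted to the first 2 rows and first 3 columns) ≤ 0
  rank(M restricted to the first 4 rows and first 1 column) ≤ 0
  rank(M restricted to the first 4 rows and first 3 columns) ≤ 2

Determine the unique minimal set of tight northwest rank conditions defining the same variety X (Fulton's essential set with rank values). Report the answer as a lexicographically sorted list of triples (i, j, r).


The tightest implied rank at each (i,j), from the 12 conditions:

  row 1: 0 0 0 1 1 1 1
  row 2: 0 0 0 1 1 2 2
  row 3: 0 0 1 2 2 3 3
  row 4: 0 1 2 3 3 4 4
  row 5: 1 2 3 4 4 5 5
  row 6: 1 2 3 4 4 5 6
  row 7: 1 2 3 4 5 6 7

giving w = (4, 6, 3, 2, 1, 7, 5) via Δ²R.

D(w) has 11 cells with 5 SE-corners; essential set:

[(2, 3, 0), (2, 5, 1), (3, 2, 0), (4, 1, 0), (6, 5, 4)]


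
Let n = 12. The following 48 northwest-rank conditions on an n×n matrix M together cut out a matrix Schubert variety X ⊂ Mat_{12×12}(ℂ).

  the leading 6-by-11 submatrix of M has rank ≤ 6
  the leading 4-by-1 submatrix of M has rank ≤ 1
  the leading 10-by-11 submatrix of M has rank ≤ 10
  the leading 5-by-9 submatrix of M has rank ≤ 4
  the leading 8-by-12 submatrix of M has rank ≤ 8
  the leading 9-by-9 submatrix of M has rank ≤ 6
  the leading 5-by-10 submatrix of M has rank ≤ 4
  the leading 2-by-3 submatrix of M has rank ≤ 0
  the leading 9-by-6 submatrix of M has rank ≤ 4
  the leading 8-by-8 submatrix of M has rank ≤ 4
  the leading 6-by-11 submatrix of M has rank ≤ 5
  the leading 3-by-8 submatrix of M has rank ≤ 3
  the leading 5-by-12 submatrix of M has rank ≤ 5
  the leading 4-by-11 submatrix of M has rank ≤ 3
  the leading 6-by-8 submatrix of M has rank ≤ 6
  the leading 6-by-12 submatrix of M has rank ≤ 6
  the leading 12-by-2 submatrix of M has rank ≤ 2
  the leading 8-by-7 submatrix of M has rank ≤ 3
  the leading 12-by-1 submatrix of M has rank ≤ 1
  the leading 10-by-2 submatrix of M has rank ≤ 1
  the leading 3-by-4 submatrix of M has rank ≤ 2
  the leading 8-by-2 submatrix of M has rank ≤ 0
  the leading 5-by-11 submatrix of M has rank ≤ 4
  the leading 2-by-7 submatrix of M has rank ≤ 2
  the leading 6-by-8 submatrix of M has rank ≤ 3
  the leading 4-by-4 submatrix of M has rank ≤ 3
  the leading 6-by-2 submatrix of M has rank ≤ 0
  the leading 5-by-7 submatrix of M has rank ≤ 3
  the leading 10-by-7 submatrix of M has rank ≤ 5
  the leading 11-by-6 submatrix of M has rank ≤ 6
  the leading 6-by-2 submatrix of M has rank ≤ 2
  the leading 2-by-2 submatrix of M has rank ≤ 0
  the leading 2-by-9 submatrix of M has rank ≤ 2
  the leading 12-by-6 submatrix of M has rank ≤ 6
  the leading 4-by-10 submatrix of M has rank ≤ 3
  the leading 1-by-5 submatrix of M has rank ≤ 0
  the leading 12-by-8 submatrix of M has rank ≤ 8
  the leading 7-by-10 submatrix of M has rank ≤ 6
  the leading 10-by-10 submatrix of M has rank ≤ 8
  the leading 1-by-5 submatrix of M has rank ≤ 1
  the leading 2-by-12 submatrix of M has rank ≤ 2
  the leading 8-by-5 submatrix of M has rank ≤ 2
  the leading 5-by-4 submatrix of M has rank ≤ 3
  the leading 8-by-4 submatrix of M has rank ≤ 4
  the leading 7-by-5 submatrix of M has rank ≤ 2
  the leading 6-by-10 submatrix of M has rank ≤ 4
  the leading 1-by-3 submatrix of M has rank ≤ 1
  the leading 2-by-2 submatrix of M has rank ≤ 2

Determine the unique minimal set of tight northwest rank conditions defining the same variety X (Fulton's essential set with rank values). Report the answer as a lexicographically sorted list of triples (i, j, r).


Computing R[i][j] = min implied NW-rank bound (n=12, 48 conditions):

  0 0 0 0 0 1 1 1 1 1 1 1
  0 0 0 1 1 2 2 2 2 2 2 2
  0 0 1 2 2 3 3 3 3 3 3 3
  0 0 1 2 2 3 3 3 3 3 3 4
  0 0 1 2 2 3 3 3 4 4 4 5
  0 0 1 2 2 3 3 3 4 4 5 6
  0 0 1 2 2 3 3 4 5 5 6 7
  0 0 1 2 2 3 3 4 5 6 7 8
  1 1 2 3 3 4 4 5 6 7 8 9
  1 1 2 3 4 5 5 6 7 8 9 10
  1 2 3 4 5 6 6 7 8 9 10 11
  1 2 3 4 5 6 7 8 9 10 11 12

second differences of R give the permutation w = (6, 4, 3, 12, 9, 11, 8, 10, 1, 5, 2, 7).

Rothe diagram D(w) (38 cells), 9 SE-corners (essential conditions):

[(1, 5, 0), (2, 3, 0), (4, 11, 3), (6, 8, 3), (6, 10, 4), (8, 2, 0), (8, 5, 2), (8, 7, 3), (10, 2, 1)]


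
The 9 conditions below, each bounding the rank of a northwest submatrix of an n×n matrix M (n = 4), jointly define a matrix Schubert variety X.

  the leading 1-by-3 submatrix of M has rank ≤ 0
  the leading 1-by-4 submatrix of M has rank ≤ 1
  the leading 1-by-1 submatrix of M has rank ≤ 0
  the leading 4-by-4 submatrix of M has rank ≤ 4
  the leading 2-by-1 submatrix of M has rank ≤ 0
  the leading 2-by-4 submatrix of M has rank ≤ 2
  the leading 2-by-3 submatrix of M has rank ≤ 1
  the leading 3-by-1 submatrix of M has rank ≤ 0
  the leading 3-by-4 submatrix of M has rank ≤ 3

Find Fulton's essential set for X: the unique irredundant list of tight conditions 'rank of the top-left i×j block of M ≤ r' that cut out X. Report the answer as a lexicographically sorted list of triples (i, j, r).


Reconstructing r_w from the 9 given conditions:

  R[1]: 0 | 0 | 0 | 1
  R[2]: 0 | 1 | 1 | 2
  R[3]: 0 | 1 | 2 | 3
  R[4]: 1 | 2 | 3 | 4

giving w = (4, 2, 3, 1) via Δ²R.

ℓ(w)=5; the 2 essential cells (i,j,r):

[(1, 3, 0), (3, 1, 0)]


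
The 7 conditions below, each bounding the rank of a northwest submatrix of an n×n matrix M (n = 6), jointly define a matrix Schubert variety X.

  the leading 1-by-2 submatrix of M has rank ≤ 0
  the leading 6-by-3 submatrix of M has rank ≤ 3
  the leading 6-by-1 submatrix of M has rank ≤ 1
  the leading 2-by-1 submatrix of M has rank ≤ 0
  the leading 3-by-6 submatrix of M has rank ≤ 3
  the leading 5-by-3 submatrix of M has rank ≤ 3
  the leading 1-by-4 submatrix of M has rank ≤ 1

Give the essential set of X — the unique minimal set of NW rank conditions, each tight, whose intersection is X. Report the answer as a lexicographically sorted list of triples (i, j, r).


Computing R[i][j] = min implied NW-rank bound (n=6, 7 conditions):

  0 | 0 | 1 | 1 | 1 | 1
  0 | 1 | 2 | 2 | 2 | 2
  1 | 2 | 3 | 3 | 3 | 3
  1 | 2 | 3 | 4 | 4 | 4
  1 | 2 | 3 | 4 | 5 | 5
  1 | 2 | 3 | 4 | 5 | 6

reading off 1-entries of Δ²R: w = (3, 2, 1, 4, 5, 6).

Fulton essential set (2 of the 3 Rothe cells):

[(1, 2, 0), (2, 1, 0)]


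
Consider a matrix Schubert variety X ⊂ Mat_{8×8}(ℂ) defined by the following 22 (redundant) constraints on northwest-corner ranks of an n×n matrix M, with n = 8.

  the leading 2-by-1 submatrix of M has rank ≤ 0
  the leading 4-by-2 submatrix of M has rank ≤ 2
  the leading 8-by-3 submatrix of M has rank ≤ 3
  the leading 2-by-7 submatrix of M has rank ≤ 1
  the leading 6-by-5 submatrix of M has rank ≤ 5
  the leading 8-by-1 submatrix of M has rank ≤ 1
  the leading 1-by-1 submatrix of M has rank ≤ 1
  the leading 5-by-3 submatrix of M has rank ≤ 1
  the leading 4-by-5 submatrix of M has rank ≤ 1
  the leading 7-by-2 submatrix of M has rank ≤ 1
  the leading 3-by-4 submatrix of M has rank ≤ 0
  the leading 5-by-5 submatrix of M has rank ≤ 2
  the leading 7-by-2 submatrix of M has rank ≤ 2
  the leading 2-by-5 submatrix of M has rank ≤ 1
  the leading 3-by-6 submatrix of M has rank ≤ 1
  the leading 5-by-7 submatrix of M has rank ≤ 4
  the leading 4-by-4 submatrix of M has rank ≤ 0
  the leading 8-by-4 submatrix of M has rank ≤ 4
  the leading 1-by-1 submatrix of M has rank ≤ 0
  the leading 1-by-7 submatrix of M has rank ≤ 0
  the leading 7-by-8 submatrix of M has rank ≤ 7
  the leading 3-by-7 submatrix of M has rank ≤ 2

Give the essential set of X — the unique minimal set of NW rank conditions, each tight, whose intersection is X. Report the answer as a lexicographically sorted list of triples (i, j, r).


Computing R[i][j] = min implied NW-rank bound (n=8, 22 conditions):

  0 0 0 0 0 0 0 1
  0 0 0 0 1 1 1 2
  0 0 0 0 1 1 2 3
  0 0 0 0 1 2 3 4
  1 1 1 1 2 3 4 5
  1 1 2 2 3 4 5 6
  1 1 2 3 4 5 6 7
  1 2 3 4 5 6 7 8

hence w(1..8) = (8, 5, 7, 6, 1, 3, 4, 2).

ℓ(w)=22; the 4 essential cells (i,j,r):

[(1, 7, 0), (3, 6, 1), (4, 4, 0), (7, 2, 1)]


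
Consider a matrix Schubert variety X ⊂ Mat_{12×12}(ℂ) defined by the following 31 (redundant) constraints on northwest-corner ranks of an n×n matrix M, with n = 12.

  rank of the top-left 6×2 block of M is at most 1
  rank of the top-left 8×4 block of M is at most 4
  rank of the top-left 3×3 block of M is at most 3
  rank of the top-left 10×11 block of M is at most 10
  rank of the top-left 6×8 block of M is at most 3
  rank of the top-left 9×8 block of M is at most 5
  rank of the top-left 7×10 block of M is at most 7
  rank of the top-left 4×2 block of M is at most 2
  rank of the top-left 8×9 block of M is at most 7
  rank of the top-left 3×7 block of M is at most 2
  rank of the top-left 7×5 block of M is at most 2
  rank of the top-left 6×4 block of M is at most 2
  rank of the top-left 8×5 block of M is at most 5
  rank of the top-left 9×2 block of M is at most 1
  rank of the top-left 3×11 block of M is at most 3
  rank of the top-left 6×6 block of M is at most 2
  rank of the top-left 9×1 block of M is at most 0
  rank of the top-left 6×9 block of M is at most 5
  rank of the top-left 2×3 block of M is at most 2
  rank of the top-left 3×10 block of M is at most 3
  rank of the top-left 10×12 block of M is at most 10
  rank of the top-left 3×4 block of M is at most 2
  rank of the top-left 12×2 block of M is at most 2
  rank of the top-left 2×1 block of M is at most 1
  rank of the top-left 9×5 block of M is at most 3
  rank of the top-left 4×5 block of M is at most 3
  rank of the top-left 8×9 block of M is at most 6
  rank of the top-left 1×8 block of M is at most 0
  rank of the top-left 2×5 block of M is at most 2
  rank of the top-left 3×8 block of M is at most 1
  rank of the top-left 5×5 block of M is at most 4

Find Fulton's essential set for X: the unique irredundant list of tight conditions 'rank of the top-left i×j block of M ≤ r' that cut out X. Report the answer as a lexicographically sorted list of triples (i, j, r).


Computing R[i][j] = min implied NW-rank bound (n=12, 31 conditions):

  row 1: 0 0 0 0 0 0 0 0 1 1 1 1
  row 2: 0 1 1 1 1 1 1 1 2 2 2 2
  row 3: 0 1 1 1 1 1 1 1 2 3 3 3
  row 4: 0 1 2 2 2 2 2 2 3 4 4 4
  row 5: 0 1 2 2 2 2 3 3 4 5 5 5
  row 6: 0 1 2 2 2 2 3 3 4 5 6 6
  row 7: 0 1 2 2 2 3 4 4 5 6 7 7
  row 8: 0 1 2 3 3 4 5 5 6 7 8 8
  row 9: 0 1 2 3 3 4 5 5 6 7 8 9
  row 10: 1 2 3 4 4 5 6 6 7 8 9 10
  row 11: 1 2 3 4 5 6 7 7 8 9 10 11
  row 12: 1 2 3 4 5 6 7 8 9 10 11 12

giving w = (9, 2, 10, 3, 7, 11, 6, 4, 12, 1, 5, 8) via Δ²R.

Fulton essential set (8 of the 33 Rothe cells):

[(1, 8, 0), (3, 8, 1), (6, 6, 2), (6, 8, 3), (7, 5, 2), (9, 1, 0), (9, 5, 3), (9, 8, 5)]


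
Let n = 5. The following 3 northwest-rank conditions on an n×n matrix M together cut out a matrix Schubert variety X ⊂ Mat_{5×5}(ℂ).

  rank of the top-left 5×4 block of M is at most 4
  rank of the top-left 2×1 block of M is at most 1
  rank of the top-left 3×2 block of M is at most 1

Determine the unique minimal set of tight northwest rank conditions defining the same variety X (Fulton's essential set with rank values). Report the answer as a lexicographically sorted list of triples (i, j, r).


The tightest implied rank at each (i,j), from the 3 conditions:

  R[1]: 1  1  1  1  1
  R[2]: 1  1  2  2  2
  R[3]: 1  1  2  3  3
  R[4]: 1  2  3  4  4
  R[5]: 1  2  3  4  5

so w = (1, 3, 4, 2, 5).

1 SE-corner of the 2-cell Rothe diagram gives Ess(w):

[(3, 2, 1)]


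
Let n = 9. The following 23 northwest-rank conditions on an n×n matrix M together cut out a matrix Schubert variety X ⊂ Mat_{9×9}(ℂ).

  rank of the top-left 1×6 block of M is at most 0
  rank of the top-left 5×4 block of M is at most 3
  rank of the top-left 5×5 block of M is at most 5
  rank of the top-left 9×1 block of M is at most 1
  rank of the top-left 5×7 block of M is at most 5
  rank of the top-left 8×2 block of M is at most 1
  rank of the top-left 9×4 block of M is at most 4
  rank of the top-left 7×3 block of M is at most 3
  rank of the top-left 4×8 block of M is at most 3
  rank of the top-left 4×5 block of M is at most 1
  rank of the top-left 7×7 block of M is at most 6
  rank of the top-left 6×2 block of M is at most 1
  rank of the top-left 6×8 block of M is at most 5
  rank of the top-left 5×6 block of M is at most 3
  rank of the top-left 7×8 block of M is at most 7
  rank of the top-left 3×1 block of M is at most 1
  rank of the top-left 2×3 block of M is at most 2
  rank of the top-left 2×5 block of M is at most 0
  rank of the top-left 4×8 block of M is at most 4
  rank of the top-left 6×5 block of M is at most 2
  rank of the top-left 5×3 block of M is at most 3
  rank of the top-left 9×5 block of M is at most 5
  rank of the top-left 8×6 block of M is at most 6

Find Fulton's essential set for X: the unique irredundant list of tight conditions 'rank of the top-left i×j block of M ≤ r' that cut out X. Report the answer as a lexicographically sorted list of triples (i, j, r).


Computing R[i][j] = min implied NW-rank bound (n=9, 23 conditions):

  0 | 0 | 0 | 0 | 0 | 0 | 1 | 1 | 1
  0 | 0 | 0 | 0 | 0 | 1 | 2 | 2 | 2
  1 | 1 | 1 | 1 | 1 | 2 | 3 | 3 | 3
  1 | 1 | 1 | 1 | 1 | 2 | 3 | 3 | 4
  1 | 1 | 2 | 2 | 2 | 3 | 4 | 4 | 5
  1 | 1 | 2 | 2 | 2 | 3 | 4 | 5 | 6
  1 | 1 | 2 | 3 | 3 | 4 | 5 | 6 | 7
  1 | 1 | 2 | 3 | 4 | 5 | 6 | 7 | 8
  1 | 2 | 3 | 4 | 5 | 6 | 7 | 8 | 9

reading off 1-entries of Δ²R: w = (7, 6, 1, 9, 3, 8, 4, 5, 2).

Fulton essential set (6 of the 22 Rothe cells):

[(1, 6, 0), (2, 5, 0), (4, 5, 1), (4, 8, 3), (6, 5, 2), (8, 2, 1)]


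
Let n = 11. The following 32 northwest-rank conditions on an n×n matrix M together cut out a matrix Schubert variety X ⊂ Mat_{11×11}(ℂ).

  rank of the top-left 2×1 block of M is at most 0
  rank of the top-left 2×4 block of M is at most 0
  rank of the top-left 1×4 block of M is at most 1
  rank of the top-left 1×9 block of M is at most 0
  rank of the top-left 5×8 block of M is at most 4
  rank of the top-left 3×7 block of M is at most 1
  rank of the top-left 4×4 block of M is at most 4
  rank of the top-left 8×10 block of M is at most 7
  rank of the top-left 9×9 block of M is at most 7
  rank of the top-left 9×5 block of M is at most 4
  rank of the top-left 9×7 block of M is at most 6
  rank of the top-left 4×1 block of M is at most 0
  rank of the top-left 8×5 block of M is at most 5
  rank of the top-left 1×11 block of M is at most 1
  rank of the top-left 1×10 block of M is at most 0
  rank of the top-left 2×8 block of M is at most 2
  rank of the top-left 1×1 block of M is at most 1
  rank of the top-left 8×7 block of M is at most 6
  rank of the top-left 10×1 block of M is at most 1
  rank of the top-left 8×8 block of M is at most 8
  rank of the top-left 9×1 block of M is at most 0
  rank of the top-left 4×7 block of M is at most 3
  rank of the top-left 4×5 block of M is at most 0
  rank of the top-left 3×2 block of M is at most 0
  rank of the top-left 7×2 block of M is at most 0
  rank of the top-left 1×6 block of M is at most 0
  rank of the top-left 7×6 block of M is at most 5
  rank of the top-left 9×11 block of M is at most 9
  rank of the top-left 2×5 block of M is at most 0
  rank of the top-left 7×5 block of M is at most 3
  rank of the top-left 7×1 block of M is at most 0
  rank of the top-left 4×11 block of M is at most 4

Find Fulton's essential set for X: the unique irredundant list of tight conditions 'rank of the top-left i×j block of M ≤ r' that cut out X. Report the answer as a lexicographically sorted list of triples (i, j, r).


The tightest implied rank at each (i,j), from the 32 conditions:

  i=1: 0 0 0 0 0 0 0 0 0 0 1
  i=2: 0 0 0 0 0 1 1 1 1 1 2
  i=3: 0 0 0 0 0 1 1 2 2 2 3
  i=4: 0 0 0 0 0 1 2 3 3 3 4
  i=5: 0 0 1 1 1 2 3 4 4 4 5
  i=6: 0 0 1 2 2 3 4 5 5 5 6
  i=7: 0 0 1 2 3 4 5 6 6 6 7
  i=8: 0 1 2 3 4 5 6 7 7 7 8
  i=9: 0 1 2 3 4 5 6 7 7 8 9
  i=10: 1 2 3 4 5 6 7 8 8 9 10
  i=11: 1 2 3 4 5 6 7 8 9 10 11

reading off 1-entries of Δ²R: w = (11, 6, 8, 7, 3, 4, 5, 2, 10, 1, 9).

Fulton essential set (6 of the 35 Rothe cells):

[(1, 10, 0), (3, 7, 1), (4, 5, 0), (7, 2, 0), (9, 1, 0), (9, 9, 7)]
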